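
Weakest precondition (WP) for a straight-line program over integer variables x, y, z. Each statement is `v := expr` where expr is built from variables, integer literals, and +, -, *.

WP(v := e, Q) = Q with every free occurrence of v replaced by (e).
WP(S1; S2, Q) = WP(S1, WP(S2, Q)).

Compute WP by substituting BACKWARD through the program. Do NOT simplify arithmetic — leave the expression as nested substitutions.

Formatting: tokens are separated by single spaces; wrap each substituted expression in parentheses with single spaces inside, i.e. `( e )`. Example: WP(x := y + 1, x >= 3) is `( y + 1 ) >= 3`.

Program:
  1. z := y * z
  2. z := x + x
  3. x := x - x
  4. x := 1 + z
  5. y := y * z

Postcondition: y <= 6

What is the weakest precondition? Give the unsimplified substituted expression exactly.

post: y <= 6
stmt 5: y := y * z  -- replace 1 occurrence(s) of y with (y * z)
  => ( y * z ) <= 6
stmt 4: x := 1 + z  -- replace 0 occurrence(s) of x with (1 + z)
  => ( y * z ) <= 6
stmt 3: x := x - x  -- replace 0 occurrence(s) of x with (x - x)
  => ( y * z ) <= 6
stmt 2: z := x + x  -- replace 1 occurrence(s) of z with (x + x)
  => ( y * ( x + x ) ) <= 6
stmt 1: z := y * z  -- replace 0 occurrence(s) of z with (y * z)
  => ( y * ( x + x ) ) <= 6

Answer: ( y * ( x + x ) ) <= 6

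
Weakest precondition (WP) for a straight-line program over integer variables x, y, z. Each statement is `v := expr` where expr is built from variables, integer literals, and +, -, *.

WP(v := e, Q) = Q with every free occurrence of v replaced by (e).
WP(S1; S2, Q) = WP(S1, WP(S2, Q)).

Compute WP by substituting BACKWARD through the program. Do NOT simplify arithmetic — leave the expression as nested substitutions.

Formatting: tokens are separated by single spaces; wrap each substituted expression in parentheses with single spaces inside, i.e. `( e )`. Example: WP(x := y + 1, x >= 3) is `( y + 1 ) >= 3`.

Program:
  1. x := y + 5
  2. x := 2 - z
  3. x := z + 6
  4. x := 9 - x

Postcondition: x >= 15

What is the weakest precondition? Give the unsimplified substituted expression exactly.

post: x >= 15
stmt 4: x := 9 - x  -- replace 1 occurrence(s) of x with (9 - x)
  => ( 9 - x ) >= 15
stmt 3: x := z + 6  -- replace 1 occurrence(s) of x with (z + 6)
  => ( 9 - ( z + 6 ) ) >= 15
stmt 2: x := 2 - z  -- replace 0 occurrence(s) of x with (2 - z)
  => ( 9 - ( z + 6 ) ) >= 15
stmt 1: x := y + 5  -- replace 0 occurrence(s) of x with (y + 5)
  => ( 9 - ( z + 6 ) ) >= 15

Answer: ( 9 - ( z + 6 ) ) >= 15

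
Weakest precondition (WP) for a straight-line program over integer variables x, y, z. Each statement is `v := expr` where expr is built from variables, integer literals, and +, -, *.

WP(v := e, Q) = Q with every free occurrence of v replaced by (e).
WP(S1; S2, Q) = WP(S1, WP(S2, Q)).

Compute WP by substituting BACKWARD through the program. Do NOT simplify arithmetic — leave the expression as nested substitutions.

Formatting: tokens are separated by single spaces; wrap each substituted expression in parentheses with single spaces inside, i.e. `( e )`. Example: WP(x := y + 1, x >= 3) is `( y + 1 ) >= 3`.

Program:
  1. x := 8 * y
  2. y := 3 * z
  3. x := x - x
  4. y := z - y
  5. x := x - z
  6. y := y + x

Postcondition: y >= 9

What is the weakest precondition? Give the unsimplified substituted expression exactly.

post: y >= 9
stmt 6: y := y + x  -- replace 1 occurrence(s) of y with (y + x)
  => ( y + x ) >= 9
stmt 5: x := x - z  -- replace 1 occurrence(s) of x with (x - z)
  => ( y + ( x - z ) ) >= 9
stmt 4: y := z - y  -- replace 1 occurrence(s) of y with (z - y)
  => ( ( z - y ) + ( x - z ) ) >= 9
stmt 3: x := x - x  -- replace 1 occurrence(s) of x with (x - x)
  => ( ( z - y ) + ( ( x - x ) - z ) ) >= 9
stmt 2: y := 3 * z  -- replace 1 occurrence(s) of y with (3 * z)
  => ( ( z - ( 3 * z ) ) + ( ( x - x ) - z ) ) >= 9
stmt 1: x := 8 * y  -- replace 2 occurrence(s) of x with (8 * y)
  => ( ( z - ( 3 * z ) ) + ( ( ( 8 * y ) - ( 8 * y ) ) - z ) ) >= 9

Answer: ( ( z - ( 3 * z ) ) + ( ( ( 8 * y ) - ( 8 * y ) ) - z ) ) >= 9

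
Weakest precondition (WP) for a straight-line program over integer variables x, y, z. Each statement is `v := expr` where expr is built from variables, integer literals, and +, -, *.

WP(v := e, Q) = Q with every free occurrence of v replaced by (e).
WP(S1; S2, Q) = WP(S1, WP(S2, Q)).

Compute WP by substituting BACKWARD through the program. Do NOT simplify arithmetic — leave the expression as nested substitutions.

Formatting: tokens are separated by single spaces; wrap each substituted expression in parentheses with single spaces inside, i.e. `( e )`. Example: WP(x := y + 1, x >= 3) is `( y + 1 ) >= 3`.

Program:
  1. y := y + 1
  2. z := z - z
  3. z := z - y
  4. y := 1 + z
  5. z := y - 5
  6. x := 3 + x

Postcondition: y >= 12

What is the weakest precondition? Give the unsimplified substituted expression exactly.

post: y >= 12
stmt 6: x := 3 + x  -- replace 0 occurrence(s) of x with (3 + x)
  => y >= 12
stmt 5: z := y - 5  -- replace 0 occurrence(s) of z with (y - 5)
  => y >= 12
stmt 4: y := 1 + z  -- replace 1 occurrence(s) of y with (1 + z)
  => ( 1 + z ) >= 12
stmt 3: z := z - y  -- replace 1 occurrence(s) of z with (z - y)
  => ( 1 + ( z - y ) ) >= 12
stmt 2: z := z - z  -- replace 1 occurrence(s) of z with (z - z)
  => ( 1 + ( ( z - z ) - y ) ) >= 12
stmt 1: y := y + 1  -- replace 1 occurrence(s) of y with (y + 1)
  => ( 1 + ( ( z - z ) - ( y + 1 ) ) ) >= 12

Answer: ( 1 + ( ( z - z ) - ( y + 1 ) ) ) >= 12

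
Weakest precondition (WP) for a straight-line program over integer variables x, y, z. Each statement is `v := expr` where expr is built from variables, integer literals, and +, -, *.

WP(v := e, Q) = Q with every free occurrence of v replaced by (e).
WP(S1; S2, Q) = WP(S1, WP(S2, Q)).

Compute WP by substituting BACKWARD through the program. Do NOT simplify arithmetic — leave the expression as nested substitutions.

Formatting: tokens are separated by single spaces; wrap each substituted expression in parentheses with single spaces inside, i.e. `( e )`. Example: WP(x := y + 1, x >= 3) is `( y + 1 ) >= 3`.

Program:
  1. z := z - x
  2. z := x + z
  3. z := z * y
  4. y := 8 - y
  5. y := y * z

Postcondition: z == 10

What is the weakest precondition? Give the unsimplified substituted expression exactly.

Answer: ( ( x + ( z - x ) ) * y ) == 10

Derivation:
post: z == 10
stmt 5: y := y * z  -- replace 0 occurrence(s) of y with (y * z)
  => z == 10
stmt 4: y := 8 - y  -- replace 0 occurrence(s) of y with (8 - y)
  => z == 10
stmt 3: z := z * y  -- replace 1 occurrence(s) of z with (z * y)
  => ( z * y ) == 10
stmt 2: z := x + z  -- replace 1 occurrence(s) of z with (x + z)
  => ( ( x + z ) * y ) == 10
stmt 1: z := z - x  -- replace 1 occurrence(s) of z with (z - x)
  => ( ( x + ( z - x ) ) * y ) == 10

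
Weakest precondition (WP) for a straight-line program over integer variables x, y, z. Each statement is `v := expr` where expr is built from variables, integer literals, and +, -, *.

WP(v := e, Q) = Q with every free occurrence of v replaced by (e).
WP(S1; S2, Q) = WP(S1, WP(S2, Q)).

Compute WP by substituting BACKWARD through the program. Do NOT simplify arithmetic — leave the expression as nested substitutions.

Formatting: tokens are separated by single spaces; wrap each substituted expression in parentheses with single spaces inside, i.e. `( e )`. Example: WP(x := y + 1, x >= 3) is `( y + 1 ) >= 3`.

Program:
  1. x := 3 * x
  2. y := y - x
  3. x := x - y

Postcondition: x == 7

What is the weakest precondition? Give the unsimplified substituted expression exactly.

Answer: ( ( 3 * x ) - ( y - ( 3 * x ) ) ) == 7

Derivation:
post: x == 7
stmt 3: x := x - y  -- replace 1 occurrence(s) of x with (x - y)
  => ( x - y ) == 7
stmt 2: y := y - x  -- replace 1 occurrence(s) of y with (y - x)
  => ( x - ( y - x ) ) == 7
stmt 1: x := 3 * x  -- replace 2 occurrence(s) of x with (3 * x)
  => ( ( 3 * x ) - ( y - ( 3 * x ) ) ) == 7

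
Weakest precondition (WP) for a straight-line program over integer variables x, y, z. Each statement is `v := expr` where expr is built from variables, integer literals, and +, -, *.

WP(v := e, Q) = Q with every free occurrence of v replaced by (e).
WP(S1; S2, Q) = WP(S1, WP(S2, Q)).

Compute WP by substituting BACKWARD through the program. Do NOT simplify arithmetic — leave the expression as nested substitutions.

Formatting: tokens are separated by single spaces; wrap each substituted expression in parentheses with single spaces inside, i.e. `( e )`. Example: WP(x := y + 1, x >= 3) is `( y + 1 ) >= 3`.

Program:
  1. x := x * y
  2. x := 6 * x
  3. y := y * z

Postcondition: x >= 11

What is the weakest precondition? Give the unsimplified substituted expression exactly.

post: x >= 11
stmt 3: y := y * z  -- replace 0 occurrence(s) of y with (y * z)
  => x >= 11
stmt 2: x := 6 * x  -- replace 1 occurrence(s) of x with (6 * x)
  => ( 6 * x ) >= 11
stmt 1: x := x * y  -- replace 1 occurrence(s) of x with (x * y)
  => ( 6 * ( x * y ) ) >= 11

Answer: ( 6 * ( x * y ) ) >= 11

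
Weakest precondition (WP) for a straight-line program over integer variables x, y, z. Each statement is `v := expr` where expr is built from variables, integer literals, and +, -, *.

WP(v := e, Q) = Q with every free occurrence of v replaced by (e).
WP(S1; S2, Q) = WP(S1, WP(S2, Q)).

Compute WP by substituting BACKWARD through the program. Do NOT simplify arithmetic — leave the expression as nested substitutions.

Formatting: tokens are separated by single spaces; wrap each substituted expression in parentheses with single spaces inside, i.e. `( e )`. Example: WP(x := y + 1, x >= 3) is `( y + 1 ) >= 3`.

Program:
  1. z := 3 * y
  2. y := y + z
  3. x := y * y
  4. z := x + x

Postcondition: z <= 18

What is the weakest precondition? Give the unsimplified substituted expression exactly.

post: z <= 18
stmt 4: z := x + x  -- replace 1 occurrence(s) of z with (x + x)
  => ( x + x ) <= 18
stmt 3: x := y * y  -- replace 2 occurrence(s) of x with (y * y)
  => ( ( y * y ) + ( y * y ) ) <= 18
stmt 2: y := y + z  -- replace 4 occurrence(s) of y with (y + z)
  => ( ( ( y + z ) * ( y + z ) ) + ( ( y + z ) * ( y + z ) ) ) <= 18
stmt 1: z := 3 * y  -- replace 4 occurrence(s) of z with (3 * y)
  => ( ( ( y + ( 3 * y ) ) * ( y + ( 3 * y ) ) ) + ( ( y + ( 3 * y ) ) * ( y + ( 3 * y ) ) ) ) <= 18

Answer: ( ( ( y + ( 3 * y ) ) * ( y + ( 3 * y ) ) ) + ( ( y + ( 3 * y ) ) * ( y + ( 3 * y ) ) ) ) <= 18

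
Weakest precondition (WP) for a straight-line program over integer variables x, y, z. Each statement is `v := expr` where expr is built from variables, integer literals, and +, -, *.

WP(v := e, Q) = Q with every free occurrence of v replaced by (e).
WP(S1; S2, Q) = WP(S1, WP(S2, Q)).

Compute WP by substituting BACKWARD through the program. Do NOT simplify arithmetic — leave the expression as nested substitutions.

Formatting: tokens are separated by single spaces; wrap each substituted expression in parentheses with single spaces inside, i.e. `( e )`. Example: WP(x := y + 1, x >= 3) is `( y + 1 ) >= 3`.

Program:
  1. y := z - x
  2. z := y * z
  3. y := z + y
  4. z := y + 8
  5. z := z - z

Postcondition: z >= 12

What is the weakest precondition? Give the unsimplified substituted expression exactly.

Answer: ( ( ( ( ( z - x ) * z ) + ( z - x ) ) + 8 ) - ( ( ( ( z - x ) * z ) + ( z - x ) ) + 8 ) ) >= 12

Derivation:
post: z >= 12
stmt 5: z := z - z  -- replace 1 occurrence(s) of z with (z - z)
  => ( z - z ) >= 12
stmt 4: z := y + 8  -- replace 2 occurrence(s) of z with (y + 8)
  => ( ( y + 8 ) - ( y + 8 ) ) >= 12
stmt 3: y := z + y  -- replace 2 occurrence(s) of y with (z + y)
  => ( ( ( z + y ) + 8 ) - ( ( z + y ) + 8 ) ) >= 12
stmt 2: z := y * z  -- replace 2 occurrence(s) of z with (y * z)
  => ( ( ( ( y * z ) + y ) + 8 ) - ( ( ( y * z ) + y ) + 8 ) ) >= 12
stmt 1: y := z - x  -- replace 4 occurrence(s) of y with (z - x)
  => ( ( ( ( ( z - x ) * z ) + ( z - x ) ) + 8 ) - ( ( ( ( z - x ) * z ) + ( z - x ) ) + 8 ) ) >= 12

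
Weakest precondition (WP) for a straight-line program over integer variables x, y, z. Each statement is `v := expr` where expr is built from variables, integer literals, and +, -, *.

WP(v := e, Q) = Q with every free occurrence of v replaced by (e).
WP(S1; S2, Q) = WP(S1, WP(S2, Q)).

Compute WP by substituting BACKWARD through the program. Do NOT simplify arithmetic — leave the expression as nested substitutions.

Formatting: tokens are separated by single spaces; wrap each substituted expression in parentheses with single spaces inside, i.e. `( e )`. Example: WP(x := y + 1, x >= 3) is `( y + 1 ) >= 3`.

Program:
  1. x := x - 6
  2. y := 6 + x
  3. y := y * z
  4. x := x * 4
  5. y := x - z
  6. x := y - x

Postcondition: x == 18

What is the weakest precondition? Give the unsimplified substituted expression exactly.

post: x == 18
stmt 6: x := y - x  -- replace 1 occurrence(s) of x with (y - x)
  => ( y - x ) == 18
stmt 5: y := x - z  -- replace 1 occurrence(s) of y with (x - z)
  => ( ( x - z ) - x ) == 18
stmt 4: x := x * 4  -- replace 2 occurrence(s) of x with (x * 4)
  => ( ( ( x * 4 ) - z ) - ( x * 4 ) ) == 18
stmt 3: y := y * z  -- replace 0 occurrence(s) of y with (y * z)
  => ( ( ( x * 4 ) - z ) - ( x * 4 ) ) == 18
stmt 2: y := 6 + x  -- replace 0 occurrence(s) of y with (6 + x)
  => ( ( ( x * 4 ) - z ) - ( x * 4 ) ) == 18
stmt 1: x := x - 6  -- replace 2 occurrence(s) of x with (x - 6)
  => ( ( ( ( x - 6 ) * 4 ) - z ) - ( ( x - 6 ) * 4 ) ) == 18

Answer: ( ( ( ( x - 6 ) * 4 ) - z ) - ( ( x - 6 ) * 4 ) ) == 18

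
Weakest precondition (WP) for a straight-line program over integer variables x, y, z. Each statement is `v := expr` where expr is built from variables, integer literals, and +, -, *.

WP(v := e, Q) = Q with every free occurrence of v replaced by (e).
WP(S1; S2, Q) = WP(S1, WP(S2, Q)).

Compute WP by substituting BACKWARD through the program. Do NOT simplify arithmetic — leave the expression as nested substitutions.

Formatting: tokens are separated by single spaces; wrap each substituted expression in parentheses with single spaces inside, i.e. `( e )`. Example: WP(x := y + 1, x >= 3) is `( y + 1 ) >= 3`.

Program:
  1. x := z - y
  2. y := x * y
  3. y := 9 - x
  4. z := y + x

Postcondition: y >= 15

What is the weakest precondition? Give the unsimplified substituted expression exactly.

post: y >= 15
stmt 4: z := y + x  -- replace 0 occurrence(s) of z with (y + x)
  => y >= 15
stmt 3: y := 9 - x  -- replace 1 occurrence(s) of y with (9 - x)
  => ( 9 - x ) >= 15
stmt 2: y := x * y  -- replace 0 occurrence(s) of y with (x * y)
  => ( 9 - x ) >= 15
stmt 1: x := z - y  -- replace 1 occurrence(s) of x with (z - y)
  => ( 9 - ( z - y ) ) >= 15

Answer: ( 9 - ( z - y ) ) >= 15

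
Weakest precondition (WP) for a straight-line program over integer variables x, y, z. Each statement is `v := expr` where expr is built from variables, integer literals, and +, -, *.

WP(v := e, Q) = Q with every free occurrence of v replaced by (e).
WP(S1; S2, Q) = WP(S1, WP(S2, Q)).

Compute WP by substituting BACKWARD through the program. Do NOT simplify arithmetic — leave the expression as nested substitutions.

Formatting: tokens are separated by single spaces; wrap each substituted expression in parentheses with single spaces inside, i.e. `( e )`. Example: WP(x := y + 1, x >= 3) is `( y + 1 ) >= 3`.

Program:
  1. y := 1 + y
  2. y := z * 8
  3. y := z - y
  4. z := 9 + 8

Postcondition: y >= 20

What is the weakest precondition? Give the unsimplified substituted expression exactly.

post: y >= 20
stmt 4: z := 9 + 8  -- replace 0 occurrence(s) of z with (9 + 8)
  => y >= 20
stmt 3: y := z - y  -- replace 1 occurrence(s) of y with (z - y)
  => ( z - y ) >= 20
stmt 2: y := z * 8  -- replace 1 occurrence(s) of y with (z * 8)
  => ( z - ( z * 8 ) ) >= 20
stmt 1: y := 1 + y  -- replace 0 occurrence(s) of y with (1 + y)
  => ( z - ( z * 8 ) ) >= 20

Answer: ( z - ( z * 8 ) ) >= 20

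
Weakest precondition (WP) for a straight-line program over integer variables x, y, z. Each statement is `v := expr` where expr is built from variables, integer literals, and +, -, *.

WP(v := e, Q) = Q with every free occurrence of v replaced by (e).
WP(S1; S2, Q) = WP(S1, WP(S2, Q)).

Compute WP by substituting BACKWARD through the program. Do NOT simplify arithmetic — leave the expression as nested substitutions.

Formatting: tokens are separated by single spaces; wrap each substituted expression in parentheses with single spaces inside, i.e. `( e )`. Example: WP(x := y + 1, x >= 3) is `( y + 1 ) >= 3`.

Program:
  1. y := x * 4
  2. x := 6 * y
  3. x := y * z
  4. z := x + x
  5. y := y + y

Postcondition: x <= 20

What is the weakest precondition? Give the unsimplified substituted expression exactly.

post: x <= 20
stmt 5: y := y + y  -- replace 0 occurrence(s) of y with (y + y)
  => x <= 20
stmt 4: z := x + x  -- replace 0 occurrence(s) of z with (x + x)
  => x <= 20
stmt 3: x := y * z  -- replace 1 occurrence(s) of x with (y * z)
  => ( y * z ) <= 20
stmt 2: x := 6 * y  -- replace 0 occurrence(s) of x with (6 * y)
  => ( y * z ) <= 20
stmt 1: y := x * 4  -- replace 1 occurrence(s) of y with (x * 4)
  => ( ( x * 4 ) * z ) <= 20

Answer: ( ( x * 4 ) * z ) <= 20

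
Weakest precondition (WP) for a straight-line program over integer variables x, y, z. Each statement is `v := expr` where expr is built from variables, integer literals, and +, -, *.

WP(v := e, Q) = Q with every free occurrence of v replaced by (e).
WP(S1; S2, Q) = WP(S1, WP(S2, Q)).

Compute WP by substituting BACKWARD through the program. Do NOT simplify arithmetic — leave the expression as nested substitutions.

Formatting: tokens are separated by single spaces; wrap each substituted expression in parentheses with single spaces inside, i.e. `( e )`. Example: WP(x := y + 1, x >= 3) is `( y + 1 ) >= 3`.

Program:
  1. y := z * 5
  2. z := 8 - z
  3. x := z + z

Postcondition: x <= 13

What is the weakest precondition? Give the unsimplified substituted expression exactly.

Answer: ( ( 8 - z ) + ( 8 - z ) ) <= 13

Derivation:
post: x <= 13
stmt 3: x := z + z  -- replace 1 occurrence(s) of x with (z + z)
  => ( z + z ) <= 13
stmt 2: z := 8 - z  -- replace 2 occurrence(s) of z with (8 - z)
  => ( ( 8 - z ) + ( 8 - z ) ) <= 13
stmt 1: y := z * 5  -- replace 0 occurrence(s) of y with (z * 5)
  => ( ( 8 - z ) + ( 8 - z ) ) <= 13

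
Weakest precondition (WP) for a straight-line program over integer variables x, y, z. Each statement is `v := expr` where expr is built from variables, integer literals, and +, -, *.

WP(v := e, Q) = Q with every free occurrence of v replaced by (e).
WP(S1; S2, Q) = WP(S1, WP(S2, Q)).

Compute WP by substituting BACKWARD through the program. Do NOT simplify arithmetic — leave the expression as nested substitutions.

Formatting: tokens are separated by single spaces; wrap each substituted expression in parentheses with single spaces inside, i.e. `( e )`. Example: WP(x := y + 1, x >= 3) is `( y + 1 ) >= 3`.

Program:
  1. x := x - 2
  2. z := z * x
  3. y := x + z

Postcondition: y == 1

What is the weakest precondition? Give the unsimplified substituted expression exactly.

Answer: ( ( x - 2 ) + ( z * ( x - 2 ) ) ) == 1

Derivation:
post: y == 1
stmt 3: y := x + z  -- replace 1 occurrence(s) of y with (x + z)
  => ( x + z ) == 1
stmt 2: z := z * x  -- replace 1 occurrence(s) of z with (z * x)
  => ( x + ( z * x ) ) == 1
stmt 1: x := x - 2  -- replace 2 occurrence(s) of x with (x - 2)
  => ( ( x - 2 ) + ( z * ( x - 2 ) ) ) == 1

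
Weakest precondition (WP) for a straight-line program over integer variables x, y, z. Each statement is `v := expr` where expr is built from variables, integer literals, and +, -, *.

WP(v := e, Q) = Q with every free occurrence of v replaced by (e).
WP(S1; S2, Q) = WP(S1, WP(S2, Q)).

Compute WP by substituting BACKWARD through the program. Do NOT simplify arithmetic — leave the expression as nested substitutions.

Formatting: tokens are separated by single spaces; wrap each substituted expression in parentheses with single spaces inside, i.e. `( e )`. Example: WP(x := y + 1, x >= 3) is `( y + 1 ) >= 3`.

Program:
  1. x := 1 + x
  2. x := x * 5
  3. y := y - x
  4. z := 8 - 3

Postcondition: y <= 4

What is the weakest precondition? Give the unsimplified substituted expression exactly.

Answer: ( y - ( ( 1 + x ) * 5 ) ) <= 4

Derivation:
post: y <= 4
stmt 4: z := 8 - 3  -- replace 0 occurrence(s) of z with (8 - 3)
  => y <= 4
stmt 3: y := y - x  -- replace 1 occurrence(s) of y with (y - x)
  => ( y - x ) <= 4
stmt 2: x := x * 5  -- replace 1 occurrence(s) of x with (x * 5)
  => ( y - ( x * 5 ) ) <= 4
stmt 1: x := 1 + x  -- replace 1 occurrence(s) of x with (1 + x)
  => ( y - ( ( 1 + x ) * 5 ) ) <= 4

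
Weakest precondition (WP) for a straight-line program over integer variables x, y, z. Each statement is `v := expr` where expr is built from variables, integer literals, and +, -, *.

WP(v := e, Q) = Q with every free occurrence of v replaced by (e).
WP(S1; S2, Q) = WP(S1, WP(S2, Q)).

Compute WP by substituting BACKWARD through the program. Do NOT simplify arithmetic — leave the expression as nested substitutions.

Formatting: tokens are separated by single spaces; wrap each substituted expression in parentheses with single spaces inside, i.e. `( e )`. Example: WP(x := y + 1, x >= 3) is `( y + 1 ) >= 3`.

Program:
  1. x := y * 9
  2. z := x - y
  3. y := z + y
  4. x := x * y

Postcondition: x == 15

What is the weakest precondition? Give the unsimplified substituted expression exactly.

post: x == 15
stmt 4: x := x * y  -- replace 1 occurrence(s) of x with (x * y)
  => ( x * y ) == 15
stmt 3: y := z + y  -- replace 1 occurrence(s) of y with (z + y)
  => ( x * ( z + y ) ) == 15
stmt 2: z := x - y  -- replace 1 occurrence(s) of z with (x - y)
  => ( x * ( ( x - y ) + y ) ) == 15
stmt 1: x := y * 9  -- replace 2 occurrence(s) of x with (y * 9)
  => ( ( y * 9 ) * ( ( ( y * 9 ) - y ) + y ) ) == 15

Answer: ( ( y * 9 ) * ( ( ( y * 9 ) - y ) + y ) ) == 15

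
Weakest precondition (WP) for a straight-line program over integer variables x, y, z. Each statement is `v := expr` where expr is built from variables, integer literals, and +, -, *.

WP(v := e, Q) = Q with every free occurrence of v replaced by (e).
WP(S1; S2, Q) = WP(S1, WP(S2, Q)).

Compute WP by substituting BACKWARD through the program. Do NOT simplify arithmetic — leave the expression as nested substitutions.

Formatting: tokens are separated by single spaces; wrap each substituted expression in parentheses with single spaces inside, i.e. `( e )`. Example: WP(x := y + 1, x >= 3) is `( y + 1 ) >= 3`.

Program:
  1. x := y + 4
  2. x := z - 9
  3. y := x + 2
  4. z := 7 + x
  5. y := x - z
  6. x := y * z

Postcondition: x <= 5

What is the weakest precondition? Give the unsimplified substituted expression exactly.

post: x <= 5
stmt 6: x := y * z  -- replace 1 occurrence(s) of x with (y * z)
  => ( y * z ) <= 5
stmt 5: y := x - z  -- replace 1 occurrence(s) of y with (x - z)
  => ( ( x - z ) * z ) <= 5
stmt 4: z := 7 + x  -- replace 2 occurrence(s) of z with (7 + x)
  => ( ( x - ( 7 + x ) ) * ( 7 + x ) ) <= 5
stmt 3: y := x + 2  -- replace 0 occurrence(s) of y with (x + 2)
  => ( ( x - ( 7 + x ) ) * ( 7 + x ) ) <= 5
stmt 2: x := z - 9  -- replace 3 occurrence(s) of x with (z - 9)
  => ( ( ( z - 9 ) - ( 7 + ( z - 9 ) ) ) * ( 7 + ( z - 9 ) ) ) <= 5
stmt 1: x := y + 4  -- replace 0 occurrence(s) of x with (y + 4)
  => ( ( ( z - 9 ) - ( 7 + ( z - 9 ) ) ) * ( 7 + ( z - 9 ) ) ) <= 5

Answer: ( ( ( z - 9 ) - ( 7 + ( z - 9 ) ) ) * ( 7 + ( z - 9 ) ) ) <= 5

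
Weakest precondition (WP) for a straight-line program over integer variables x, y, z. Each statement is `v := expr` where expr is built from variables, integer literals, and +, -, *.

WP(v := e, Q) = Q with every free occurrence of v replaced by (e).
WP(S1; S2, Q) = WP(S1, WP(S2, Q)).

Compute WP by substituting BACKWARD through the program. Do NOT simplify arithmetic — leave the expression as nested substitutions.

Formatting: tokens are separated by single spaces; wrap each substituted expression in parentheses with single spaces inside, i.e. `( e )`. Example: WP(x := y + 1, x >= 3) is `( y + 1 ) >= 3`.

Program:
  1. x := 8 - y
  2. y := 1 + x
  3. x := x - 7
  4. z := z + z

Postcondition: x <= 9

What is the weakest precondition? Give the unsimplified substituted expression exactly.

post: x <= 9
stmt 4: z := z + z  -- replace 0 occurrence(s) of z with (z + z)
  => x <= 9
stmt 3: x := x - 7  -- replace 1 occurrence(s) of x with (x - 7)
  => ( x - 7 ) <= 9
stmt 2: y := 1 + x  -- replace 0 occurrence(s) of y with (1 + x)
  => ( x - 7 ) <= 9
stmt 1: x := 8 - y  -- replace 1 occurrence(s) of x with (8 - y)
  => ( ( 8 - y ) - 7 ) <= 9

Answer: ( ( 8 - y ) - 7 ) <= 9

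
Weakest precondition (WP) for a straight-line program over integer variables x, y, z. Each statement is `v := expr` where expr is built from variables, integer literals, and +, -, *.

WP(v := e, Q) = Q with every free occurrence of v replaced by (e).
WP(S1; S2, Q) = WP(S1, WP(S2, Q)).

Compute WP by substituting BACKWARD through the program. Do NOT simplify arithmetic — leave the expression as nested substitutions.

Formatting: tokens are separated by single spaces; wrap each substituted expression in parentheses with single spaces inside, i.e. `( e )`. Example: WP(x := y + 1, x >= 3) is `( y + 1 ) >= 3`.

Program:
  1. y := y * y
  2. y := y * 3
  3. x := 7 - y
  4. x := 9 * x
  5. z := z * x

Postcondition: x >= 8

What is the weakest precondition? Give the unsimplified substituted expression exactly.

post: x >= 8
stmt 5: z := z * x  -- replace 0 occurrence(s) of z with (z * x)
  => x >= 8
stmt 4: x := 9 * x  -- replace 1 occurrence(s) of x with (9 * x)
  => ( 9 * x ) >= 8
stmt 3: x := 7 - y  -- replace 1 occurrence(s) of x with (7 - y)
  => ( 9 * ( 7 - y ) ) >= 8
stmt 2: y := y * 3  -- replace 1 occurrence(s) of y with (y * 3)
  => ( 9 * ( 7 - ( y * 3 ) ) ) >= 8
stmt 1: y := y * y  -- replace 1 occurrence(s) of y with (y * y)
  => ( 9 * ( 7 - ( ( y * y ) * 3 ) ) ) >= 8

Answer: ( 9 * ( 7 - ( ( y * y ) * 3 ) ) ) >= 8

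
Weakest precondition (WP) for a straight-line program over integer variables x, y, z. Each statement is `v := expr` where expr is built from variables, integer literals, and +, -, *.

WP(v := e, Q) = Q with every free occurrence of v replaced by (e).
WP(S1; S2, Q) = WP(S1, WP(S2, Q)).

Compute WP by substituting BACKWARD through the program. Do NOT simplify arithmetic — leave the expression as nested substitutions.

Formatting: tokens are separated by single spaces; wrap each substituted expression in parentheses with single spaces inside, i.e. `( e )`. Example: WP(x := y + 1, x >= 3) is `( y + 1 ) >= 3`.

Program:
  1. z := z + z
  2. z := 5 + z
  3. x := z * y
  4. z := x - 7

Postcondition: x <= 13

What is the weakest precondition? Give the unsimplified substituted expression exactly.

post: x <= 13
stmt 4: z := x - 7  -- replace 0 occurrence(s) of z with (x - 7)
  => x <= 13
stmt 3: x := z * y  -- replace 1 occurrence(s) of x with (z * y)
  => ( z * y ) <= 13
stmt 2: z := 5 + z  -- replace 1 occurrence(s) of z with (5 + z)
  => ( ( 5 + z ) * y ) <= 13
stmt 1: z := z + z  -- replace 1 occurrence(s) of z with (z + z)
  => ( ( 5 + ( z + z ) ) * y ) <= 13

Answer: ( ( 5 + ( z + z ) ) * y ) <= 13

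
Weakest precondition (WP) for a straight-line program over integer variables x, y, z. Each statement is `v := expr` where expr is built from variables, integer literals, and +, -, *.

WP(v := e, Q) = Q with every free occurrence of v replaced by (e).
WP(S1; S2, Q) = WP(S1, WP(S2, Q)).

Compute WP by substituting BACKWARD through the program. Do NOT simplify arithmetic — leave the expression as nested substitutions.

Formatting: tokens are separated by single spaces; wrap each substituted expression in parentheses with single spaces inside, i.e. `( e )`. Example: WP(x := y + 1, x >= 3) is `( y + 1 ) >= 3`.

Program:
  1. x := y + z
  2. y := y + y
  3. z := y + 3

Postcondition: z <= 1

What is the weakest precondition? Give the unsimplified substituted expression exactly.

post: z <= 1
stmt 3: z := y + 3  -- replace 1 occurrence(s) of z with (y + 3)
  => ( y + 3 ) <= 1
stmt 2: y := y + y  -- replace 1 occurrence(s) of y with (y + y)
  => ( ( y + y ) + 3 ) <= 1
stmt 1: x := y + z  -- replace 0 occurrence(s) of x with (y + z)
  => ( ( y + y ) + 3 ) <= 1

Answer: ( ( y + y ) + 3 ) <= 1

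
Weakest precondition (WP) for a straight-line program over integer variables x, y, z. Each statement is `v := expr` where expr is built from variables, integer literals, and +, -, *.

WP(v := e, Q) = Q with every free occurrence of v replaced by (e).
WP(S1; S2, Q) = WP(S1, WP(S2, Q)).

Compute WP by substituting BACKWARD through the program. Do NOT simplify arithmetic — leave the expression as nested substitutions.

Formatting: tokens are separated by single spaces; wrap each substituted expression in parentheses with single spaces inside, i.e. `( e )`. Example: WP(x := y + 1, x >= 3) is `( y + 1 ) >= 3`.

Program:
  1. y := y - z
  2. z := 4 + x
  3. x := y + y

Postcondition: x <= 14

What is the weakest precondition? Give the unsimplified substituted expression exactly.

Answer: ( ( y - z ) + ( y - z ) ) <= 14

Derivation:
post: x <= 14
stmt 3: x := y + y  -- replace 1 occurrence(s) of x with (y + y)
  => ( y + y ) <= 14
stmt 2: z := 4 + x  -- replace 0 occurrence(s) of z with (4 + x)
  => ( y + y ) <= 14
stmt 1: y := y - z  -- replace 2 occurrence(s) of y with (y - z)
  => ( ( y - z ) + ( y - z ) ) <= 14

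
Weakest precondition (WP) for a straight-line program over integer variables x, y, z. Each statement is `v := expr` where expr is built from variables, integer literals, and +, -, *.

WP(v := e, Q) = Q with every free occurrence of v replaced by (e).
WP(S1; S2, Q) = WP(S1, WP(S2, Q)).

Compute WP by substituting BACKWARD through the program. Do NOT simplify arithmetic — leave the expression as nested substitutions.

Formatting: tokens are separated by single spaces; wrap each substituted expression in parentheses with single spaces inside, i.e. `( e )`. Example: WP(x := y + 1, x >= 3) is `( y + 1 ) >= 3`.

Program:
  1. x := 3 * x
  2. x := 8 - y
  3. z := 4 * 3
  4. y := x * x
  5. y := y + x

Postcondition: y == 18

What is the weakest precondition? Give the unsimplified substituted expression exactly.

post: y == 18
stmt 5: y := y + x  -- replace 1 occurrence(s) of y with (y + x)
  => ( y + x ) == 18
stmt 4: y := x * x  -- replace 1 occurrence(s) of y with (x * x)
  => ( ( x * x ) + x ) == 18
stmt 3: z := 4 * 3  -- replace 0 occurrence(s) of z with (4 * 3)
  => ( ( x * x ) + x ) == 18
stmt 2: x := 8 - y  -- replace 3 occurrence(s) of x with (8 - y)
  => ( ( ( 8 - y ) * ( 8 - y ) ) + ( 8 - y ) ) == 18
stmt 1: x := 3 * x  -- replace 0 occurrence(s) of x with (3 * x)
  => ( ( ( 8 - y ) * ( 8 - y ) ) + ( 8 - y ) ) == 18

Answer: ( ( ( 8 - y ) * ( 8 - y ) ) + ( 8 - y ) ) == 18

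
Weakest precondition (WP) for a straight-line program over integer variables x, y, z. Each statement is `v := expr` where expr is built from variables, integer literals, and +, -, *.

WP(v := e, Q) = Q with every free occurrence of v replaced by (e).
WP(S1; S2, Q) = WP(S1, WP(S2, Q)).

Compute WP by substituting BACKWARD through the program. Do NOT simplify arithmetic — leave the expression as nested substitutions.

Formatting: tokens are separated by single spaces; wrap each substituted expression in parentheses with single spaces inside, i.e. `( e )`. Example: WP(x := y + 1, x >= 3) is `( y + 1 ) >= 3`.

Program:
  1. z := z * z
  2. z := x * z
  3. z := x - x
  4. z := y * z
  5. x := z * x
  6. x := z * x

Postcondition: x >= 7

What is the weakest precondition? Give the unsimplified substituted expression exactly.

post: x >= 7
stmt 6: x := z * x  -- replace 1 occurrence(s) of x with (z * x)
  => ( z * x ) >= 7
stmt 5: x := z * x  -- replace 1 occurrence(s) of x with (z * x)
  => ( z * ( z * x ) ) >= 7
stmt 4: z := y * z  -- replace 2 occurrence(s) of z with (y * z)
  => ( ( y * z ) * ( ( y * z ) * x ) ) >= 7
stmt 3: z := x - x  -- replace 2 occurrence(s) of z with (x - x)
  => ( ( y * ( x - x ) ) * ( ( y * ( x - x ) ) * x ) ) >= 7
stmt 2: z := x * z  -- replace 0 occurrence(s) of z with (x * z)
  => ( ( y * ( x - x ) ) * ( ( y * ( x - x ) ) * x ) ) >= 7
stmt 1: z := z * z  -- replace 0 occurrence(s) of z with (z * z)
  => ( ( y * ( x - x ) ) * ( ( y * ( x - x ) ) * x ) ) >= 7

Answer: ( ( y * ( x - x ) ) * ( ( y * ( x - x ) ) * x ) ) >= 7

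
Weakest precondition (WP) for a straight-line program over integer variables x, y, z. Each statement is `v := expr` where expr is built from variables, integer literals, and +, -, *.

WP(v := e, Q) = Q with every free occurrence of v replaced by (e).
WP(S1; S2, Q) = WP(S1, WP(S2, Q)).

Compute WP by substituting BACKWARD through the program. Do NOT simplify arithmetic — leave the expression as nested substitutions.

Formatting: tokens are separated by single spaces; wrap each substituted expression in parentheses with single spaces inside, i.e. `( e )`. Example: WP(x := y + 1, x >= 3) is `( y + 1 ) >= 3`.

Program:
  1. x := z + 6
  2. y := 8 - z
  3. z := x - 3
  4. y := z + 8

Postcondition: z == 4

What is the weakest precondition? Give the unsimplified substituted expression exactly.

Answer: ( ( z + 6 ) - 3 ) == 4

Derivation:
post: z == 4
stmt 4: y := z + 8  -- replace 0 occurrence(s) of y with (z + 8)
  => z == 4
stmt 3: z := x - 3  -- replace 1 occurrence(s) of z with (x - 3)
  => ( x - 3 ) == 4
stmt 2: y := 8 - z  -- replace 0 occurrence(s) of y with (8 - z)
  => ( x - 3 ) == 4
stmt 1: x := z + 6  -- replace 1 occurrence(s) of x with (z + 6)
  => ( ( z + 6 ) - 3 ) == 4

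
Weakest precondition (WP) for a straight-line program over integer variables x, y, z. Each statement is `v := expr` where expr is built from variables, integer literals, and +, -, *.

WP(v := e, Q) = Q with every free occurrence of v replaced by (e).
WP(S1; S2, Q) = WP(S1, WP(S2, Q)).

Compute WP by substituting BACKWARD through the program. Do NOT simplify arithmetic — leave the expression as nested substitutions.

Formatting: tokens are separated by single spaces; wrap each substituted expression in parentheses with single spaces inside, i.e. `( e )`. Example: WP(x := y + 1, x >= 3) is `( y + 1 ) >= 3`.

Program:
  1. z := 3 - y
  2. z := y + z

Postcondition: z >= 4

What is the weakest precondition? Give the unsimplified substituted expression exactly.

Answer: ( y + ( 3 - y ) ) >= 4

Derivation:
post: z >= 4
stmt 2: z := y + z  -- replace 1 occurrence(s) of z with (y + z)
  => ( y + z ) >= 4
stmt 1: z := 3 - y  -- replace 1 occurrence(s) of z with (3 - y)
  => ( y + ( 3 - y ) ) >= 4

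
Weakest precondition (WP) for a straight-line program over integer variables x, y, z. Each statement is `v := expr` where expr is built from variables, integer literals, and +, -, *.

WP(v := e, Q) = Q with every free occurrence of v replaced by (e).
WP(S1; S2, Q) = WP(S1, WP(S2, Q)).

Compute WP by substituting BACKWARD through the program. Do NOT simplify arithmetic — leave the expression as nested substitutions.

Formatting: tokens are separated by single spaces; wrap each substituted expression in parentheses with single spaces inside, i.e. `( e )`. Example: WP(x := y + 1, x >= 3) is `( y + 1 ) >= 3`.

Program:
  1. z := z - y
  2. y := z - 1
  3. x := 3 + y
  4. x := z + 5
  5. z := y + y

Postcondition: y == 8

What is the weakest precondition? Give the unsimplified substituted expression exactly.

Answer: ( ( z - y ) - 1 ) == 8

Derivation:
post: y == 8
stmt 5: z := y + y  -- replace 0 occurrence(s) of z with (y + y)
  => y == 8
stmt 4: x := z + 5  -- replace 0 occurrence(s) of x with (z + 5)
  => y == 8
stmt 3: x := 3 + y  -- replace 0 occurrence(s) of x with (3 + y)
  => y == 8
stmt 2: y := z - 1  -- replace 1 occurrence(s) of y with (z - 1)
  => ( z - 1 ) == 8
stmt 1: z := z - y  -- replace 1 occurrence(s) of z with (z - y)
  => ( ( z - y ) - 1 ) == 8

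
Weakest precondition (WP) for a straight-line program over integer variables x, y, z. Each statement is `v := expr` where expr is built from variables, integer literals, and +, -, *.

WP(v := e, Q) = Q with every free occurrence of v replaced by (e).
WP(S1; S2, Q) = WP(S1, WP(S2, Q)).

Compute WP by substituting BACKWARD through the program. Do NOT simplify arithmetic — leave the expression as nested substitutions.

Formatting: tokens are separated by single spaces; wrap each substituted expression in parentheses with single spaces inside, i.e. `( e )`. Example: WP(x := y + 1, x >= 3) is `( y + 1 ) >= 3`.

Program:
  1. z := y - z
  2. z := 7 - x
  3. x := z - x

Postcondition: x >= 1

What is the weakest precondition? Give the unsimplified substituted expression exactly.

post: x >= 1
stmt 3: x := z - x  -- replace 1 occurrence(s) of x with (z - x)
  => ( z - x ) >= 1
stmt 2: z := 7 - x  -- replace 1 occurrence(s) of z with (7 - x)
  => ( ( 7 - x ) - x ) >= 1
stmt 1: z := y - z  -- replace 0 occurrence(s) of z with (y - z)
  => ( ( 7 - x ) - x ) >= 1

Answer: ( ( 7 - x ) - x ) >= 1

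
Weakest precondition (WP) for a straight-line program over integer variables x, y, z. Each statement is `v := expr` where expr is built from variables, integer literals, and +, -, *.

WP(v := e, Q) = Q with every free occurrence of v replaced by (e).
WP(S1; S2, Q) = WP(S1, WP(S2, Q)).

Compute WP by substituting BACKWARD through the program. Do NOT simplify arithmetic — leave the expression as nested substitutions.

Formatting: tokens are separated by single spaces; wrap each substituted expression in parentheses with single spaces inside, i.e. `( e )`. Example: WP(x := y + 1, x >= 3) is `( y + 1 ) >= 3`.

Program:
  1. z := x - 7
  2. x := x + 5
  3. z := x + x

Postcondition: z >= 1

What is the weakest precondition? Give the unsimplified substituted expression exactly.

Answer: ( ( x + 5 ) + ( x + 5 ) ) >= 1

Derivation:
post: z >= 1
stmt 3: z := x + x  -- replace 1 occurrence(s) of z with (x + x)
  => ( x + x ) >= 1
stmt 2: x := x + 5  -- replace 2 occurrence(s) of x with (x + 5)
  => ( ( x + 5 ) + ( x + 5 ) ) >= 1
stmt 1: z := x - 7  -- replace 0 occurrence(s) of z with (x - 7)
  => ( ( x + 5 ) + ( x + 5 ) ) >= 1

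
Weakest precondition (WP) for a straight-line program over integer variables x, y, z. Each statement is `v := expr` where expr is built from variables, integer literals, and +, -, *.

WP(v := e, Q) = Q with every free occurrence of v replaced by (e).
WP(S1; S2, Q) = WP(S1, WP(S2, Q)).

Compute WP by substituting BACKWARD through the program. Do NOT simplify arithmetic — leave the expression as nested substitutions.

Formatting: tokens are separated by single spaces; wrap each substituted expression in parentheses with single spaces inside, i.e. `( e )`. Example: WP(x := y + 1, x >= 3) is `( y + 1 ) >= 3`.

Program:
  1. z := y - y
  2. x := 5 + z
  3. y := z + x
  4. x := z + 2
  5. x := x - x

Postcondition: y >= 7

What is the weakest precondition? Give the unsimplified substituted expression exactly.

Answer: ( ( y - y ) + ( 5 + ( y - y ) ) ) >= 7

Derivation:
post: y >= 7
stmt 5: x := x - x  -- replace 0 occurrence(s) of x with (x - x)
  => y >= 7
stmt 4: x := z + 2  -- replace 0 occurrence(s) of x with (z + 2)
  => y >= 7
stmt 3: y := z + x  -- replace 1 occurrence(s) of y with (z + x)
  => ( z + x ) >= 7
stmt 2: x := 5 + z  -- replace 1 occurrence(s) of x with (5 + z)
  => ( z + ( 5 + z ) ) >= 7
stmt 1: z := y - y  -- replace 2 occurrence(s) of z with (y - y)
  => ( ( y - y ) + ( 5 + ( y - y ) ) ) >= 7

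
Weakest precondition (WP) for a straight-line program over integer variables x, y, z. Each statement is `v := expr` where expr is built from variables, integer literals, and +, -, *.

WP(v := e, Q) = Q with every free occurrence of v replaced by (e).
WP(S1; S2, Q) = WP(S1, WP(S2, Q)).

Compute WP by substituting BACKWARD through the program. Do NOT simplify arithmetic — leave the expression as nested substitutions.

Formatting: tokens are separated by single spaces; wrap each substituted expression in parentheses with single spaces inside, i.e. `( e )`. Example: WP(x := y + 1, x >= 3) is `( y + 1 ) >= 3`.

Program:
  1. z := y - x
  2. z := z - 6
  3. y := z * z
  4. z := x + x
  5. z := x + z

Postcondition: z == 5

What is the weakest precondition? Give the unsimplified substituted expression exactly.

Answer: ( x + ( x + x ) ) == 5

Derivation:
post: z == 5
stmt 5: z := x + z  -- replace 1 occurrence(s) of z with (x + z)
  => ( x + z ) == 5
stmt 4: z := x + x  -- replace 1 occurrence(s) of z with (x + x)
  => ( x + ( x + x ) ) == 5
stmt 3: y := z * z  -- replace 0 occurrence(s) of y with (z * z)
  => ( x + ( x + x ) ) == 5
stmt 2: z := z - 6  -- replace 0 occurrence(s) of z with (z - 6)
  => ( x + ( x + x ) ) == 5
stmt 1: z := y - x  -- replace 0 occurrence(s) of z with (y - x)
  => ( x + ( x + x ) ) == 5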